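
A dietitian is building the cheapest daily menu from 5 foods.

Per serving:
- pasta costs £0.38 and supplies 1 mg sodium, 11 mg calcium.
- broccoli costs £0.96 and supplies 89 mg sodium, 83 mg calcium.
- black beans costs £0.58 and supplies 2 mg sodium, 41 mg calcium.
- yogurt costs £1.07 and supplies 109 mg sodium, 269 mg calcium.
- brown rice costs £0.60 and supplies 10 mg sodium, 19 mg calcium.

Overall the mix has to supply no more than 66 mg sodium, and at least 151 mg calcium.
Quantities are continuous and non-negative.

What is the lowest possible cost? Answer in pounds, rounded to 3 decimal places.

£0.601

Treat it as an LP. Let x1 = servings of pasta, x2 = servings of broccoli, x3 = servings of black beans, x4 = servings of yogurt, x5 = servings of brown rice.
Minimise 0.38x1 + 0.96x2 + 0.58x3 + 1.07x4 + 0.6x5 subject to:
  1x1 + 89x2 + 2x3 + 109x4 + 10x5 ≤ 66   (sodium)
  11x1 + 83x2 + 41x3 + 269x4 + 19x5 ≥ 151   (calcium)
  x1, x2, x3, x4, x5 ≥ 0.
At the optimum only yogurt is positive (pasta, broccoli, black beans, brown rice = 0). The calcium requirement is met with equality.
That vertex is x4 = 0.5613.
Objective = 1.07·0.5613 = 0.60059.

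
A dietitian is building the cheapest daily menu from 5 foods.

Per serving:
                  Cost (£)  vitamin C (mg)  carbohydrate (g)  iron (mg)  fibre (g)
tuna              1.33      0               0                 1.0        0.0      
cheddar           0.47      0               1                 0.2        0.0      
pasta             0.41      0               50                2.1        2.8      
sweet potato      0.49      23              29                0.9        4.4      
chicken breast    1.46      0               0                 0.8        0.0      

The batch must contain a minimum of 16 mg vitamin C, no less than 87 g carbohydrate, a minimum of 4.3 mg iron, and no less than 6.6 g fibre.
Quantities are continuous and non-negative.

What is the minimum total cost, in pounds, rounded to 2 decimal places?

Set it up as a linear program. Let x1 = servings of tuna, x2 = servings of cheddar, x3 = servings of pasta, x4 = servings of sweet potato, x5 = servings of chicken breast.
Minimise 1.33x1 + 0.47x2 + 0.41x3 + 0.49x4 + 1.46x5 s.t.:
  23x4 ≥ 16   (vitamin C)
  1x2 + 50x3 + 29x4 ≥ 87   (carbohydrate)
  1x1 + 0.2x2 + 2.1x3 + 0.9x4 + 0.8x5 ≥ 4.3   (iron)
  2.8x3 + 4.4x4 ≥ 6.6   (fibre)
  x1, x2, x3, x4, x5 ≥ 0.
The minimum-cost mix takes nothing from tuna, cheddar, chicken breast — only pasta, sweet potato. The vitamin C and iron requirements are met with equality.
So pasta = 1.749 servings, sweet potato = 0.6957 servings.
Hence cost = 0.41·1.749 + 0.49·0.6957 = £1.0580.

£1.06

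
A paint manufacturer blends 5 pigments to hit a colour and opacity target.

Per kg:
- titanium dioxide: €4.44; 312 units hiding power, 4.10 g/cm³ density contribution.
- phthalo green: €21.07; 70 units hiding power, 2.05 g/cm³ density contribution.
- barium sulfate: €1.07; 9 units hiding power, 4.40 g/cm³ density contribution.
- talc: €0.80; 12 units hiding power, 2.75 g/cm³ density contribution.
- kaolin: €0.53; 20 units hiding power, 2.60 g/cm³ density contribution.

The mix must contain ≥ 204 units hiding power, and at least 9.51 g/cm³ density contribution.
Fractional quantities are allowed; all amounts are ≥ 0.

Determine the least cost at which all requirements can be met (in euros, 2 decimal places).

€3.62

Let x1 = kg of titanium dioxide, x2 = kg of phthalo green, x3 = kg of barium sulfate, x4 = kg of talc, x5 = kg of kaolin.
Minimize 4.44x1 + 21.07x2 + 1.07x3 + 0.8x4 + 0.53x5 s.t.:
  312x1 + 70x2 + 9x3 + 12x4 + 20x5 ≥ 204   (hiding power)
  4.1x1 + 2.05x2 + 4.4x3 + 2.75x4 + 2.6x5 ≥ 9.51   (density contribution)
  x1, x2, x3, x4, x5 ≥ 0.
At the optimum only titanium dioxide, kaolin are positive (phthalo green, barium sulfate, talc = 0). Binding constraints: hiding power and density contribution.
That vertex is x1 = 0.4665, x5 = 2.922.
Hence cost = 4.44·0.4665 + 0.53·2.922 = €3.6199.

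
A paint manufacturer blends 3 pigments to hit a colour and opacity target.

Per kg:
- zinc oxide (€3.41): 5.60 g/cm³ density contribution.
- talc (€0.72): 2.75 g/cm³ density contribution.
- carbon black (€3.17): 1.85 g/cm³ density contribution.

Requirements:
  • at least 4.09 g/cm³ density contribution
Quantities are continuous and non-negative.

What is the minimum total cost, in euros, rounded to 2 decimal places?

€1.07

Let x1 = kg of zinc oxide, x2 = kg of talc, x3 = kg of carbon black.
min 3.41x1 + 0.72x2 + 3.17x3 subject to:
  5.6x1 + 2.75x2 + 1.85x3 ≥ 4.09   (density contribution)
  x1, x2, x3 ≥ 0.
At the optimum only talc is positive (zinc oxide, carbon black = 0). The density contribution requirement is met with equality.
That vertex is x2 = 1.487.
Cost = 0.72·1.487 = 1.0706.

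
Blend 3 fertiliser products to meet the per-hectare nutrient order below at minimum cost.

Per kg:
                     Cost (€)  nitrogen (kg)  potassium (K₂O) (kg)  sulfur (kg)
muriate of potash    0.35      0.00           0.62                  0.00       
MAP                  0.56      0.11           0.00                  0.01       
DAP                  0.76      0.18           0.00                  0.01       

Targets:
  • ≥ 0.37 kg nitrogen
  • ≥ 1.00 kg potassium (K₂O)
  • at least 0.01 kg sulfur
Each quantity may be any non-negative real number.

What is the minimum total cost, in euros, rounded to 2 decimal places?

€2.13

Let x1 = kg of muriate of potash, x2 = kg of MAP, x3 = kg of DAP.
Minimise 0.35x1 + 0.56x2 + 0.76x3 s.t.:
  0.11x2 + 0.18x3 ≥ 0.37   (nitrogen)
  0.62x1 ≥ 1   (potassium (K₂O))
  0.01x2 + 0.01x3 ≥ 0.01   (sulfur)
  x1, x2, x3 ≥ 0.
The minimum-cost mix takes nothing from MAP — only muriate of potash, DAP. Binding constraints: nitrogen and potassium (K₂O).
So muriate of potash = 1.613 kg, DAP = 2.056 kg.
Cost = 0.35·1.613 + 0.76·2.056 = 2.1271.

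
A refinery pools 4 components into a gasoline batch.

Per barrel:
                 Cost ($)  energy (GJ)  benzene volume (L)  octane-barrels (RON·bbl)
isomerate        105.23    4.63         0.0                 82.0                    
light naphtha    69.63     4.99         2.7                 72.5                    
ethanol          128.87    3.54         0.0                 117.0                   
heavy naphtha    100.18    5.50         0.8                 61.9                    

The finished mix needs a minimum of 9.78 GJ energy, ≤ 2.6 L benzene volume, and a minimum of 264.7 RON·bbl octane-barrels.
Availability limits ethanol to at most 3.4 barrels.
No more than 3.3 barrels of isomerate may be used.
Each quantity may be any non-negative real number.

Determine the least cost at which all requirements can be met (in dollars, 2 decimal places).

$281.71

This is a linear program. Let x1 = barrels of isomerate, x2 = barrels of light naphtha, x3 = barrels of ethanol, x4 = barrels of heavy naphtha.
Minimize 105.23x1 + 69.63x2 + 128.87x3 + 100.18x4 with:
  4.63x1 + 4.99x2 + 3.54x3 + 5.5x4 ≥ 9.78   (energy)
  2.7x2 + 0.8x4 ≤ 2.6   (benzene volume)
  82x1 + 72.5x2 + 117x3 + 61.9x4 ≥ 264.7   (octane-barrels)
  x3 ≤ 3.4
  x1 ≤ 3.3
  x1, x2, x3, x4 ≥ 0.
The optimal basis is {light naphtha, ethanol}; isomerate, heavy naphtha drop out. Binding constraints: benzene volume and octane-barrels.
Solving gives x2 = 0.96296, x3 = 1.6657.
Hence cost = 69.63·0.96296 + 128.87·1.6657 = $281.7097.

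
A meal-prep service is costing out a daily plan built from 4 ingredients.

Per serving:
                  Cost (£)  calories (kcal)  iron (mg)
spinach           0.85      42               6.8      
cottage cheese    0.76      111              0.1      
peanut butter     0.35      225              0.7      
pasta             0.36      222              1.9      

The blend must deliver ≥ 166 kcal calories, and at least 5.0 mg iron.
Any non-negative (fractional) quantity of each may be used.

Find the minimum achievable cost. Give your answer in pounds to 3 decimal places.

£0.704

Treat it as an LP. Let x1 = servings of spinach, x2 = servings of cottage cheese, x3 = servings of peanut butter, x4 = servings of pasta.
Minimise 0.85x1 + 0.76x2 + 0.35x3 + 0.36x4 s.t.:
  42x1 + 111x2 + 225x3 + 222x4 ≥ 166   (calories)
  6.8x1 + 0.1x2 + 0.7x3 + 1.9x4 ≥ 5   (iron)
  x1, x2, x3, x4 ≥ 0.
The optimal basis is {spinach, pasta}; cottage cheese, peanut butter drop out. Binding constraints: calories and iron.
Solving gives x1 = 0.5557, x4 = 0.6426.
Total cost: 0.85·0.5557 + 0.36·0.6426 = 0.70368.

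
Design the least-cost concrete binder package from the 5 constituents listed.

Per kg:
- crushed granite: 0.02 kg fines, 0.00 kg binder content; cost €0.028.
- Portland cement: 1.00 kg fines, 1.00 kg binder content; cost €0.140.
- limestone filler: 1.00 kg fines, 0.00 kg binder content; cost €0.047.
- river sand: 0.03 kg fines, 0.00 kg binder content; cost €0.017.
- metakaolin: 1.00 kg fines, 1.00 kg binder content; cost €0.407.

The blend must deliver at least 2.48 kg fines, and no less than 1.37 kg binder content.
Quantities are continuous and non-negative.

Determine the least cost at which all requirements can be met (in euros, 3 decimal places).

€0.244

This is a linear program. Let x1 = kg of crushed granite, x2 = kg of Portland cement, x3 = kg of limestone filler, x4 = kg of river sand, x5 = kg of metakaolin.
Minimize 0.028x1 + 0.14x2 + 0.047x3 + 0.017x4 + 0.407x5 s.t.:
  0.02x1 + 1x2 + 1x3 + 0.03x4 + 1x5 ≥ 2.48   (fines)
  1x2 + 1x5 ≥ 1.37   (binder content)
  x1, x2, x3, x4, x5 ≥ 0.
The minimum-cost mix takes nothing from crushed granite, river sand, metakaolin — only Portland cement, limestone filler. Binding constraints: fines and binder content.
Solving gives x2 = 1.37, x3 = 1.11.
Hence cost = 0.14·1.37 + 0.047·1.11 = €0.24397.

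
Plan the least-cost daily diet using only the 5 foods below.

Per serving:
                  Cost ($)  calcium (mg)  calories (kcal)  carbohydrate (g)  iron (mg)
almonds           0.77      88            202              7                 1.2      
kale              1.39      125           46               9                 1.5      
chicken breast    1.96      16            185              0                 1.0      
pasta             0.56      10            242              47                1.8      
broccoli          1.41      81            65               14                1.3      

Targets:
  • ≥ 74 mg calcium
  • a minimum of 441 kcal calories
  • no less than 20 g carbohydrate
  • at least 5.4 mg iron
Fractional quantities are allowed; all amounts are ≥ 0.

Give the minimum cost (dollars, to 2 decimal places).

This is a linear program. Let x1 = servings of almonds, x2 = servings of kale, x3 = servings of chicken breast, x4 = servings of pasta, x5 = servings of broccoli.
Minimize 0.77x1 + 1.39x2 + 1.96x3 + 0.56x4 + 1.41x5 subject to:
  88x1 + 125x2 + 16x3 + 10x4 + 81x5 ≥ 74   (calcium)
  202x1 + 46x2 + 185x3 + 242x4 + 65x5 ≥ 441   (calories)
  7x1 + 9x2 + 47x4 + 14x5 ≥ 20   (carbohydrate)
  1.2x1 + 1.5x2 + 1x3 + 1.8x4 + 1.3x5 ≥ 5.4   (iron)
  x1, x2, x3, x4, x5 ≥ 0.
The optimal basis is {almonds, pasta}; kale, chicken breast, broccoli drop out. The calcium and iron requirements are met with equality.
That vertex is x1 = 0.541, x4 = 2.639.
Objective = 0.77·0.541 + 0.56·2.639 = 1.8944.

$1.89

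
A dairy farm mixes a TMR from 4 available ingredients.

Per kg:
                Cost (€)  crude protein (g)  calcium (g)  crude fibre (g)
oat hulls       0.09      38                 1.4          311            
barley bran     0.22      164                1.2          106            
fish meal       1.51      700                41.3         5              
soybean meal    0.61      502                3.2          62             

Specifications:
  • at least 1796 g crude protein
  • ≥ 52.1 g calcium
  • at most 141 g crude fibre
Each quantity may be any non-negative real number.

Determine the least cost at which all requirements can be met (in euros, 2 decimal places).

This is a linear program. Let x1 = kg of oat hulls, x2 = kg of barley bran, x3 = kg of fish meal, x4 = kg of soybean meal.
Minimize 0.09x1 + 0.22x2 + 1.51x3 + 0.61x4 subject to:
  38x1 + 164x2 + 700x3 + 502x4 ≥ 1796   (crude protein)
  1.4x1 + 1.2x2 + 41.3x3 + 3.2x4 ≥ 52.1   (calcium)
  311x1 + 106x2 + 5x3 + 62x4 ≤ 141   (crude fibre)
  x1, x2, x3, x4 ≥ 0.
At the optimum only fish meal, soybean meal are positive (oat hulls, barley bran = 0). There the crude protein and calcium constraints are tight.
That vertex is x3 = 1.104, x4 = 2.039.
Total cost: 1.51·1.104 + 0.61·2.039 = 2.9108.

€2.91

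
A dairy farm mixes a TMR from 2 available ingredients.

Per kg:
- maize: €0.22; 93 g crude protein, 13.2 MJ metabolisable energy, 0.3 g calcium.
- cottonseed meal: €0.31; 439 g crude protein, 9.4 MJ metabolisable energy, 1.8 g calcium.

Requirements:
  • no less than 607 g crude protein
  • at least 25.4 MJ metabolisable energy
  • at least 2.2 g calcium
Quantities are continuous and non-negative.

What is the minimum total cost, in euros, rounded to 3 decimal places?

€0.599

Let x1 = kg of maize, x2 = kg of cottonseed meal.
Minimise 0.22x1 + 0.31x2 s.t.:
  93x1 + 439x2 ≥ 607   (crude protein)
  13.2x1 + 9.4x2 ≥ 25.4   (metabolisable energy)
  0.3x1 + 1.8x2 ≥ 2.2   (calcium)
  x1, x2 ≥ 0.
Both inputs are positive at the optimum. Binding constraints: crude protein and metabolisable energy.
Optimal quantities: maize = 1.107 kg, cottonseed meal = 1.148 kg.
Total cost: 0.22·1.107 + 0.31·1.148 = 0.59942.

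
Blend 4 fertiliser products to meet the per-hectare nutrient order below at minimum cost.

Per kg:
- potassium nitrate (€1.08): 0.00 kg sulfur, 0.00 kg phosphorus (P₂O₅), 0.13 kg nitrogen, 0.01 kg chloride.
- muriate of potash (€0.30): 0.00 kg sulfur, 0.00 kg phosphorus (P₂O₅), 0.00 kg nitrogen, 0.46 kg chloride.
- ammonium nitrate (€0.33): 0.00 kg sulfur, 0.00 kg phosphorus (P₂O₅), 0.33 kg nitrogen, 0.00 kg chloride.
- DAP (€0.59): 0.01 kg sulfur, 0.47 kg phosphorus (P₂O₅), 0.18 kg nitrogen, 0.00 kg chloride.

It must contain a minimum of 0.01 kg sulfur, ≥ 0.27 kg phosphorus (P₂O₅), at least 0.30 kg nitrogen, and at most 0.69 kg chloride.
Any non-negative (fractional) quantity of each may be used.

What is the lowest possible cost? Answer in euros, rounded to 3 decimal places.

€0.710

This is a linear program. Let x1 = kg of potassium nitrate, x2 = kg of muriate of potash, x3 = kg of ammonium nitrate, x4 = kg of DAP.
Minimize 1.08x1 + 0.3x2 + 0.33x3 + 0.59x4 with:
  0.01x4 ≥ 0.01   (sulfur)
  0.47x4 ≥ 0.27   (phosphorus (P₂O₅))
  0.13x1 + 0.33x3 + 0.18x4 ≥ 0.3   (nitrogen)
  0.01x1 + 0.46x2 ≤ 0.69   (chloride)
  x1, x2, x3, x4 ≥ 0.
The cheapest feasible vertex uses only ammonium nitrate, DAP; potassium nitrate, muriate of potash are not used. The sulfur and nitrogen requirements are met with equality.
So ammonium nitrate = 0.3636 kg, DAP = 1 kg.
Cost = 0.33·0.3636 + 0.59·1 = 0.70999.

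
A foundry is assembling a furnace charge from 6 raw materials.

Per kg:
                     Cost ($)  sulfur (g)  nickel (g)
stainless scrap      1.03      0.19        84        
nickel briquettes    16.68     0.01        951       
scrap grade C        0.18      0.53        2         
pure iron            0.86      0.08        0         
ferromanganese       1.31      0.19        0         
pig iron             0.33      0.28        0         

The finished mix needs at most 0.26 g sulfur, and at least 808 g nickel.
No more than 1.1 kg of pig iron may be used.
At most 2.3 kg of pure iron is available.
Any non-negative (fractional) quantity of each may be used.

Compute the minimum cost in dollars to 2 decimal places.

$13.58

Let x1 = kg of stainless scrap, x2 = kg of nickel briquettes, x3 = kg of scrap grade C, x4 = kg of pure iron, x5 = kg of ferromanganese, x6 = kg of pig iron.
min 1.03x1 + 16.68x2 + 0.18x3 + 0.86x4 + 1.31x5 + 0.33x6 s.t.:
  0.19x1 + 0.01x2 + 0.53x3 + 0.08x4 + 0.19x5 + 0.28x6 ≤ 0.26   (sulfur)
  84x1 + 951x2 + 2x3 ≥ 808   (nickel)
  x6 ≤ 1.1
  x4 ≤ 2.3
  x1, x2, x3, x4, x5, x6 ≥ 0.
The minimum-cost mix takes nothing from scrap grade C, pure iron, ferromanganese, pig iron — only stainless scrap, nickel briquettes. Binding constraints: sulfur and nickel.
Solving gives x1 = 1.33, x2 = 0.7322.
Hence cost = 1.03·1.33 + 16.68·0.7322 = $13.5830.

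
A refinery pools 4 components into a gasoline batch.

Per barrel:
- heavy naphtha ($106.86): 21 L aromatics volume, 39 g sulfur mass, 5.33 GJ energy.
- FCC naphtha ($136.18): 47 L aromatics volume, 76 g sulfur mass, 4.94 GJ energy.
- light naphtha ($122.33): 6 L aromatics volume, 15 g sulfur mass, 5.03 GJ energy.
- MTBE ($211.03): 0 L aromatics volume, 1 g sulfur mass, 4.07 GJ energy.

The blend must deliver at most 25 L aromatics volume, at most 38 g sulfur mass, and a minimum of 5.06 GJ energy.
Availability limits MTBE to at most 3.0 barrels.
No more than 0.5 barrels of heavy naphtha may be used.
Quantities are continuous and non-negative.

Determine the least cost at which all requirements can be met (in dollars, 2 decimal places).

$111.68

Set it up as a linear program. Let x1 = barrels of heavy naphtha, x2 = barrels of FCC naphtha, x3 = barrels of light naphtha, x4 = barrels of MTBE.
Minimize 106.86x1 + 136.18x2 + 122.33x3 + 211.03x4 with:
  21x1 + 47x2 + 6x3 ≤ 25   (aromatics volume)
  39x1 + 76x2 + 15x3 + 1x4 ≤ 38   (sulfur mass)
  5.33x1 + 4.94x2 + 5.03x3 + 4.07x4 ≥ 5.06   (energy)
  x4 ≤ 3
  x1 ≤ 0.5
  x1, x2, x3, x4 ≥ 0.
The optimal basis is {heavy naphtha, light naphtha}; FCC naphtha, MTBE drop out. The energy and the heavy naphtha cap requirements are met with equality.
Optimal quantities: heavy naphtha = 0.5 barrels, light naphtha = 0.47614 barrels.
Hence cost = 106.86·0.5 + 122.33·0.47614 = $111.6762.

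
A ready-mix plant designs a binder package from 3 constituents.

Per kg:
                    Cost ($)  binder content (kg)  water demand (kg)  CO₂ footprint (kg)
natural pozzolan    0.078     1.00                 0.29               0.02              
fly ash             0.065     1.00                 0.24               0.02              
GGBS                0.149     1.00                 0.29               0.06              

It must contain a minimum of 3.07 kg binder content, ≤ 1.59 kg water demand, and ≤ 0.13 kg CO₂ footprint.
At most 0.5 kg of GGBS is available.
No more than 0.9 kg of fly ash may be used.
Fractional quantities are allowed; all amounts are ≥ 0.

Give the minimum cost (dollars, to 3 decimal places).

Let x1 = kg of natural pozzolan, x2 = kg of fly ash, x3 = kg of GGBS.
Minimise 0.078x1 + 0.065x2 + 0.149x3 s.t.:
  1x1 + 1x2 + 1x3 ≥ 3.07   (binder content)
  0.29x1 + 0.24x2 + 0.29x3 ≤ 1.59   (water demand)
  0.02x1 + 0.02x2 + 0.06x3 ≤ 0.13   (CO₂ footprint)
  x3 ≤ 0.5
  x2 ≤ 0.9
  x1, x2, x3 ≥ 0.
The optimal basis is {natural pozzolan, fly ash}; GGBS drops out. There the binder content and the fly ash cap constraints are tight.
That vertex is x1 = 2.17, x2 = 0.9.
Objective = 0.078·2.17 + 0.065·0.9 = 0.22776.

$0.228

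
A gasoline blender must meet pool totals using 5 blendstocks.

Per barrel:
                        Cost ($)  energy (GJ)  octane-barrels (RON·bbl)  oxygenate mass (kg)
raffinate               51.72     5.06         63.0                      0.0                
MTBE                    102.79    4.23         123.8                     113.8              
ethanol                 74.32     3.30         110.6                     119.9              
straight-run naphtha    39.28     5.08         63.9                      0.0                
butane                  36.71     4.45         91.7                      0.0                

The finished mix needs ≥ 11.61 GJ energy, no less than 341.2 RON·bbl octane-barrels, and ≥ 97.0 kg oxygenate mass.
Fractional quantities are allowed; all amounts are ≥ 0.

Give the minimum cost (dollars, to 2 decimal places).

$160.90

Set it up as a linear program. Let x1 = barrels of raffinate, x2 = barrels of MTBE, x3 = barrels of ethanol, x4 = barrels of straight-run naphtha, x5 = barrels of butane.
Minimize 51.72x1 + 102.79x2 + 74.32x3 + 39.28x4 + 36.71x5 with:
  5.06x1 + 4.23x2 + 3.3x3 + 5.08x4 + 4.45x5 ≥ 11.61   (energy)
  63x1 + 123.8x2 + 110.6x3 + 63.9x4 + 91.7x5 ≥ 341.2   (octane-barrels)
  113.8x2 + 119.9x3 ≥ 97   (oxygenate mass)
  x1, x2, x3, x4, x5 ≥ 0.
The cheapest feasible vertex uses only ethanol, butane; raffinate, MTBE, straight-run naphtha are not used. The octane-barrels and oxygenate mass requirements are met with equality.
That vertex is x3 = 0.80901, x5 = 2.7451.
Total cost: 74.32·0.80901 + 36.71·2.7451 = 160.8982.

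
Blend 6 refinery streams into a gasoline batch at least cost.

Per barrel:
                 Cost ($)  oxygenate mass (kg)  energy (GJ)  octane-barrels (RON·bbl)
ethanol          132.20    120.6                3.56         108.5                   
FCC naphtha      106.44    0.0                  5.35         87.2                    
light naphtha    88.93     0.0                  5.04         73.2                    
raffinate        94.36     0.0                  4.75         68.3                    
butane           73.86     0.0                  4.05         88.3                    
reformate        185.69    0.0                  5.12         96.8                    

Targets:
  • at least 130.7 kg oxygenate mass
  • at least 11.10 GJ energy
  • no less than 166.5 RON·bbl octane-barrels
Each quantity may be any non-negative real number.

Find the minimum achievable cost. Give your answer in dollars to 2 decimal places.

$271.05

This is a linear program. Let x1 = barrels of ethanol, x2 = barrels of FCC naphtha, x3 = barrels of light naphtha, x4 = barrels of raffinate, x5 = barrels of butane, x6 = barrels of reformate.
min 132.2x1 + 106.44x2 + 88.93x3 + 94.36x4 + 73.86x5 + 185.69x6 subject to:
  120.6x1 ≥ 130.7   (oxygenate mass)
  3.56x1 + 5.35x2 + 5.04x3 + 4.75x4 + 4.05x5 + 5.12x6 ≥ 11.1   (energy)
  108.5x1 + 87.2x2 + 73.2x3 + 68.3x4 + 88.3x5 + 96.8x6 ≥ 166.5   (octane-barrels)
  x1, x2, x3, x4, x5, x6 ≥ 0.
The optimal basis is {ethanol, light naphtha}; FCC naphtha, raffinate, butane, reformate drop out. The oxygenate mass and energy requirements are met with equality.
That vertex is x1 = 1.0837, x3 = 1.4369.
Cost = 132.2·1.0837 + 88.93·1.4369 = 271.0487.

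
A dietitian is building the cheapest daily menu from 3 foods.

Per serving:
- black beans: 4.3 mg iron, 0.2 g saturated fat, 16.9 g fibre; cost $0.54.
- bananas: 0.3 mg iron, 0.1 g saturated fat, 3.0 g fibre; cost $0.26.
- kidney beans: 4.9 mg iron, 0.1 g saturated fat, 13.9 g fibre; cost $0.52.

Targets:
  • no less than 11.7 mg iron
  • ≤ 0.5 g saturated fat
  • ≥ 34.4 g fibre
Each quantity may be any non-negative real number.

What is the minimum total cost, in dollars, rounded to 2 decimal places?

$1.26

This is a linear program. Let x1 = servings of black beans, x2 = servings of bananas, x3 = servings of kidney beans.
min 0.54x1 + 0.26x2 + 0.52x3 with:
  4.3x1 + 0.3x2 + 4.9x3 ≥ 11.7   (iron)
  0.2x1 + 0.1x2 + 0.1x3 ≤ 0.5   (saturated fat)
  16.9x1 + 3x2 + 13.9x3 ≥ 34.4   (fibre)
  x1, x2, x3 ≥ 0.
The minimum-cost mix takes nothing from bananas — only black beans, kidney beans. The iron and fibre requirements are met with equality.
So black beans = 0.2574 servings, kidney beans = 2.162 servings.
Total cost: 0.54·0.2574 + 0.52·2.162 = 1.2632.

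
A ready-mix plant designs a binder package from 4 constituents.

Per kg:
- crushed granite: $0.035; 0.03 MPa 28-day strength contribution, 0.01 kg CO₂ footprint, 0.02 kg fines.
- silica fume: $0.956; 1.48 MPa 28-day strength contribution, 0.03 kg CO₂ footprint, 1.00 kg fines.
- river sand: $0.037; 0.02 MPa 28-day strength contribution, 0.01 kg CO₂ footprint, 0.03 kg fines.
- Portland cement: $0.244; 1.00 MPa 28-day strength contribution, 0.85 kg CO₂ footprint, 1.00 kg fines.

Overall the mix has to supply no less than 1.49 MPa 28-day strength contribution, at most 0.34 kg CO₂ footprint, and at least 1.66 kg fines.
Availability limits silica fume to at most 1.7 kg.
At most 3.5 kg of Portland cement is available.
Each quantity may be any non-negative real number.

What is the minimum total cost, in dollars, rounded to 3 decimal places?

Let x1 = kg of crushed granite, x2 = kg of silica fume, x3 = kg of river sand, x4 = kg of Portland cement.
Minimize 0.035x1 + 0.956x2 + 0.037x3 + 0.244x4 s.t.:
  0.03x1 + 1.48x2 + 0.02x3 + 1x4 ≥ 1.49   (28-day strength contribution)
  0.01x1 + 0.03x2 + 0.01x3 + 0.85x4 ≤ 0.34   (CO₂ footprint)
  0.02x1 + 1x2 + 0.03x3 + 1x4 ≥ 1.66   (fines)
  x2 ≤ 1.7
  x4 ≤ 3.5
  x1, x2, x3, x4 ≥ 0.
The cheapest feasible vertex uses only silica fume, Portland cement; crushed granite, river sand are not used. Binding constraints: CO₂ footprint and fines.
Optimal quantities: silica fume = 1.306 kg, Portland cement = 0.3539 kg.
Total cost: 0.956·1.306 + 0.244·0.3539 = 1.33489.

$1.335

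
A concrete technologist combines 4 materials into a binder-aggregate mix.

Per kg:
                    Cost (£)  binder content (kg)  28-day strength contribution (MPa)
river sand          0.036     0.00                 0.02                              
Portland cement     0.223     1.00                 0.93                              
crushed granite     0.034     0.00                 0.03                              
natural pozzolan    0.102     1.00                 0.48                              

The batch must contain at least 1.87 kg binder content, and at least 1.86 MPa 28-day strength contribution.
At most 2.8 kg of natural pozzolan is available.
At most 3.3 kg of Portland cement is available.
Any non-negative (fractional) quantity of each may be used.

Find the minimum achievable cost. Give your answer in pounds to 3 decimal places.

£0.409

Let x1 = kg of river sand, x2 = kg of Portland cement, x3 = kg of crushed granite, x4 = kg of natural pozzolan.
min 0.036x1 + 0.223x2 + 0.034x3 + 0.102x4 subject to:
  1x2 + 1x4 ≥ 1.87   (binder content)
  0.02x1 + 0.93x2 + 0.03x3 + 0.48x4 ≥ 1.86   (28-day strength contribution)
  x4 ≤ 2.8
  x2 ≤ 3.3
  x1, x2, x3, x4 ≥ 0.
The optimal basis is {Portland cement, natural pozzolan}; river sand, crushed granite drop out. The 28-day strength contribution and the natural pozzolan cap requirements are met with equality.
Solving gives x2 = 0.5548, x4 = 2.8.
Objective = 0.223·0.5548 + 0.102·2.8 = 0.40932.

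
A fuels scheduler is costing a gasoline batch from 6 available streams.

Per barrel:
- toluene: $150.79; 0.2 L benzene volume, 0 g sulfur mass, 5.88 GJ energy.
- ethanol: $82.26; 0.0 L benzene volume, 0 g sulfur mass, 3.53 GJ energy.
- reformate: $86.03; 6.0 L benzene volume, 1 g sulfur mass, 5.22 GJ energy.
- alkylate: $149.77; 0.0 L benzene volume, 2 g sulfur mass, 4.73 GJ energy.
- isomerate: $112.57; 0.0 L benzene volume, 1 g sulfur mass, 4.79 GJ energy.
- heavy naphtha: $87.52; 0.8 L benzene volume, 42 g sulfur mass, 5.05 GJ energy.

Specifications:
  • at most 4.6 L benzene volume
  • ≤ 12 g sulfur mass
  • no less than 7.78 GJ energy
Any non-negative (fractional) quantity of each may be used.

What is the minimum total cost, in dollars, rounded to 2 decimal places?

$147.18

Let x1 = barrels of toluene, x2 = barrels of ethanol, x3 = barrels of reformate, x4 = barrels of alkylate, x5 = barrels of isomerate, x6 = barrels of heavy naphtha.
min 150.79x1 + 82.26x2 + 86.03x3 + 149.77x4 + 112.57x5 + 87.52x6 s.t.:
  0.2x1 + 6x3 + 0.8x6 ≤ 4.6   (benzene volume)
  1x3 + 2x4 + 1x5 + 42x6 ≤ 12   (sulfur mass)
  5.88x1 + 3.53x2 + 5.22x3 + 4.73x4 + 4.79x5 + 5.05x6 ≥ 7.78   (energy)
  x1, x2, x3, x4, x5, x6 ≥ 0.
The cheapest feasible vertex uses only ethanol, reformate, heavy naphtha; toluene, alkylate, isomerate are not used. Binding constraints: benzene volume, sulfur mass, energy.
Optimal quantities: ethanol = 0.7393 barrels, reformate = 0.7309 barrels, heavy naphtha = 0.2683 barrels.
Objective = 82.26·0.7393 + 86.03·0.7309 + 87.52·0.2683 = 147.1758.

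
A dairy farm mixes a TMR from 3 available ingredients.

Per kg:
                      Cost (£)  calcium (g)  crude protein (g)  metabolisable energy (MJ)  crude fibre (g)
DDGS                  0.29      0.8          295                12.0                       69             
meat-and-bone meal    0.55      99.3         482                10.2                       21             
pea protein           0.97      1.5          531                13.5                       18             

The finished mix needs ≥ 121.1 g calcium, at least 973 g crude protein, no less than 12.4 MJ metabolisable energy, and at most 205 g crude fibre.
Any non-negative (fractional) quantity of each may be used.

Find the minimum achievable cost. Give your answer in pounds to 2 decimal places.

£1.05

Treat it as an LP. Let x1 = kg of DDGS, x2 = kg of meat-and-bone meal, x3 = kg of pea protein.
Minimise 0.29x1 + 0.55x2 + 0.97x3 s.t.:
  0.8x1 + 99.3x2 + 1.5x3 ≥ 121.1   (calcium)
  295x1 + 482x2 + 531x3 ≥ 973   (crude protein)
  12x1 + 10.2x2 + 13.5x3 ≥ 12.4   (metabolisable energy)
  69x1 + 21x2 + 18x3 ≤ 205   (crude fibre)
  x1, x2, x3 ≥ 0.
The cheapest feasible vertex uses only DDGS, meat-and-bone meal; pea protein is not used. Binding constraints: calcium and crude protein.
That vertex is x1 = 1.323, x2 = 1.209.
Objective = 0.29·1.323 + 0.55·1.209 = 1.0486.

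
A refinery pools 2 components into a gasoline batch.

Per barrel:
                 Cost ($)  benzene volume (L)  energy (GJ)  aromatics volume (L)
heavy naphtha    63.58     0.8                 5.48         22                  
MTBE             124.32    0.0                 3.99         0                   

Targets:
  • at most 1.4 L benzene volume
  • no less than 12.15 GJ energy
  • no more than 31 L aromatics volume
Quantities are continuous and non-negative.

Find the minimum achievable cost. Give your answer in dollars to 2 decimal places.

Treat it as an LP. Let x1 = barrels of heavy naphtha, x2 = barrels of MTBE.
min 63.58x1 + 124.32x2 subject to:
  0.8x1 ≤ 1.4   (benzene volume)
  5.48x1 + 3.99x2 ≥ 12.15   (energy)
  22x1 ≤ 31   (aromatics volume)
  x1, x2 ≥ 0.
Both inputs are positive at the optimum. Binding constraints: energy and aromatics volume.
Solving gives x1 = 1.4091, x2 = 1.1098.
Hence cost = 63.58·1.4091 + 124.32·1.1098 = $227.5609.

$227.56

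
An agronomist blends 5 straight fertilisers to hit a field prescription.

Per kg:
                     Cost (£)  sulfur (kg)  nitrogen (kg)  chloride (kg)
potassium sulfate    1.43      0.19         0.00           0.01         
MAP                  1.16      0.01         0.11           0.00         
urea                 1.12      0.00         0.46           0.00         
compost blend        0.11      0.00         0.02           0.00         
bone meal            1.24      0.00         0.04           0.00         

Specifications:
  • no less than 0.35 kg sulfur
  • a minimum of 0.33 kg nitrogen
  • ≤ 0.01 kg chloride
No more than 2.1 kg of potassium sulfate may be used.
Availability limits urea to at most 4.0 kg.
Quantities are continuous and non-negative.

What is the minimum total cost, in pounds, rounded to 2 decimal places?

£19.99

Let x1 = kg of potassium sulfate, x2 = kg of MAP, x3 = kg of urea, x4 = kg of compost blend, x5 = kg of bone meal.
Minimize 1.43x1 + 1.16x2 + 1.12x3 + 0.11x4 + 1.24x5 with:
  0.19x1 + 0.01x2 ≥ 0.35   (sulfur)
  0.11x2 + 0.46x3 + 0.02x4 + 0.04x5 ≥ 0.33   (nitrogen)
  0.01x1 ≤ 0.01   (chloride)
  x1 ≤ 2.1
  x3 ≤ 4
  x1, x2, x3, x4, x5 ≥ 0.
The optimal basis is {potassium sulfate, MAP}; urea, compost blend, bone meal drop out. The sulfur and chloride requirements are met with equality.
Solving gives x1 = 1, x2 = 16.
Objective = 1.43·1 + 1.16·16 = 19.9900.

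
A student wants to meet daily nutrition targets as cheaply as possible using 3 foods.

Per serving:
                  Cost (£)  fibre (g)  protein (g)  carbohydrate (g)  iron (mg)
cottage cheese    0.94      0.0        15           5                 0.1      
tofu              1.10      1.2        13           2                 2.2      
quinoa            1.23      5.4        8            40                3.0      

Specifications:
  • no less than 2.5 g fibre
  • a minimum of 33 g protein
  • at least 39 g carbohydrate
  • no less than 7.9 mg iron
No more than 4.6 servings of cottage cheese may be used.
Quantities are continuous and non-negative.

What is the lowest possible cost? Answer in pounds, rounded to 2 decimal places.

Let x1 = servings of cottage cheese, x2 = servings of tofu, x3 = servings of quinoa.
min 0.94x1 + 1.1x2 + 1.23x3 s.t.:
  1.2x2 + 5.4x3 ≥ 2.5   (fibre)
  15x1 + 13x2 + 8x3 ≥ 33   (protein)
  5x1 + 2x2 + 40x3 ≥ 39   (carbohydrate)
  0.1x1 + 2.2x2 + 3x3 ≥ 7.9   (iron)
  x1 ≤ 4.6
  x1, x2, x3 ≥ 0.
The minimum-cost mix takes nothing from cottage cheese — only tofu, quinoa. Binding constraints: protein and iron.
Solving gives x2 = 1.673, x3 = 1.407.
Total cost: 1.1·1.673 + 1.23·1.407 = 3.5709.

£3.57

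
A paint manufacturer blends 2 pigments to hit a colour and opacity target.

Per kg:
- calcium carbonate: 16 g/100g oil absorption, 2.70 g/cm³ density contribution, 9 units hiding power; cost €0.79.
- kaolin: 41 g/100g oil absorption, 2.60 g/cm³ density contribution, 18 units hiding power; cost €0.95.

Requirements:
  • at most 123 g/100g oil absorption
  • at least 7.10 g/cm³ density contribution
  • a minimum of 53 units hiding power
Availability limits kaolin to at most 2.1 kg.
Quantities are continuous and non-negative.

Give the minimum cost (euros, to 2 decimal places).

€3.33

Let x1 = kg of calcium carbonate, x2 = kg of kaolin.
Minimise 0.79x1 + 0.95x2 subject to:
  16x1 + 41x2 ≤ 123   (oil absorption)
  2.7x1 + 2.6x2 ≥ 7.1   (density contribution)
  9x1 + 18x2 ≥ 53   (hiding power)
  x2 ≤ 2.1
  x1, x2 ≥ 0.
Both inputs are positive at the optimum. Binding constraints: hiding power and the kaolin cap.
That vertex is x1 = 1.689, x2 = 2.1.
Hence cost = 0.79·1.689 + 0.95·2.1 = €3.3293.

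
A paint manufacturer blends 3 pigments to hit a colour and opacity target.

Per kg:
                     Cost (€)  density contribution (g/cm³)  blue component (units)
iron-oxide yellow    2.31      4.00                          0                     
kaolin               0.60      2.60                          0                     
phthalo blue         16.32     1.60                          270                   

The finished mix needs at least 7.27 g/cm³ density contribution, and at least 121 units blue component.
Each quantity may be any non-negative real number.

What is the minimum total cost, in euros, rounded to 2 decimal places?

Let x1 = kg of iron-oxide yellow, x2 = kg of kaolin, x3 = kg of phthalo blue.
Minimise 2.31x1 + 0.6x2 + 16.32x3 s.t.:
  4x1 + 2.6x2 + 1.6x3 ≥ 7.27   (density contribution)
  270x3 ≥ 121   (blue component)
  x1, x2, x3 ≥ 0.
The optimal basis is {kaolin, phthalo blue}; iron-oxide yellow drops out. The density contribution and blue component requirements are met with equality.
Optimal quantities: kaolin = 2.5204 kg, phthalo blue = 0.44815 kg.
Objective = 0.6·2.5204 + 16.32·0.44815 = 8.8260.

€8.83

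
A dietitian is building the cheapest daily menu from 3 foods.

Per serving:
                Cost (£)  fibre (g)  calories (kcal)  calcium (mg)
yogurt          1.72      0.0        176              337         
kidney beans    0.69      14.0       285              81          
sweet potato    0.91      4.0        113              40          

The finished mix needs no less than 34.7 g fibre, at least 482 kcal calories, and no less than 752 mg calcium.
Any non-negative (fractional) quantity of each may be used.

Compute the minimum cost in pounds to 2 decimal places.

Let x1 = servings of yogurt, x2 = servings of kidney beans, x3 = servings of sweet potato.
Minimize 1.72x1 + 0.69x2 + 0.91x3 s.t.:
  14x2 + 4x3 ≥ 34.7   (fibre)
  176x1 + 285x2 + 113x3 ≥ 482   (calories)
  337x1 + 81x2 + 40x3 ≥ 752   (calcium)
  x1, x2, x3 ≥ 0.
At the optimum only yogurt, kidney beans are positive (sweet potato = 0). Binding constraints: fibre and calcium.
So yogurt = 1.636 servings, kidney beans = 2.479 servings.
Hence cost = 1.72·1.636 + 0.69·2.479 = £4.5244.

£4.52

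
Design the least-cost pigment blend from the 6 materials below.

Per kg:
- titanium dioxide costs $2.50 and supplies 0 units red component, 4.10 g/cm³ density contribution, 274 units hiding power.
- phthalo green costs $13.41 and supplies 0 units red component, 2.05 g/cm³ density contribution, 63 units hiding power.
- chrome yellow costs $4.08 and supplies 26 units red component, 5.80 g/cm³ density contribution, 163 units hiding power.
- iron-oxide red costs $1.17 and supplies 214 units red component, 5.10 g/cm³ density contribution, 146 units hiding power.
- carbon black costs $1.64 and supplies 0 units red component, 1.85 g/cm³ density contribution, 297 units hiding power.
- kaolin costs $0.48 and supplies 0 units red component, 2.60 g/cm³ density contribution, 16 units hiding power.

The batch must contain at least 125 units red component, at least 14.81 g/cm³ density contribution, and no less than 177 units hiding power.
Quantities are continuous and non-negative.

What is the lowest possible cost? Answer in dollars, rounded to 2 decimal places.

$2.91

Let x1 = kg of titanium dioxide, x2 = kg of phthalo green, x3 = kg of chrome yellow, x4 = kg of iron-oxide red, x5 = kg of carbon black, x6 = kg of kaolin.
min 2.5x1 + 13.41x2 + 4.08x3 + 1.17x4 + 1.64x5 + 0.48x6 with:
  26x3 + 214x4 ≥ 125   (red component)
  4.1x1 + 2.05x2 + 5.8x3 + 5.1x4 + 1.85x5 + 2.6x6 ≥ 14.81   (density contribution)
  274x1 + 63x2 + 163x3 + 146x4 + 297x5 + 16x6 ≥ 177   (hiding power)
  x1, x2, x3, x4, x5, x6 ≥ 0.
The cheapest feasible vertex uses only iron-oxide red, kaolin; titanium dioxide, phthalo green, chrome yellow, carbon black are not used. There the density contribution and hiding power constraints are tight.
Solving gives x4 = 0.7491, x6 = 4.227.
Cost = 1.17·0.7491 + 0.48·4.227 = 2.9054.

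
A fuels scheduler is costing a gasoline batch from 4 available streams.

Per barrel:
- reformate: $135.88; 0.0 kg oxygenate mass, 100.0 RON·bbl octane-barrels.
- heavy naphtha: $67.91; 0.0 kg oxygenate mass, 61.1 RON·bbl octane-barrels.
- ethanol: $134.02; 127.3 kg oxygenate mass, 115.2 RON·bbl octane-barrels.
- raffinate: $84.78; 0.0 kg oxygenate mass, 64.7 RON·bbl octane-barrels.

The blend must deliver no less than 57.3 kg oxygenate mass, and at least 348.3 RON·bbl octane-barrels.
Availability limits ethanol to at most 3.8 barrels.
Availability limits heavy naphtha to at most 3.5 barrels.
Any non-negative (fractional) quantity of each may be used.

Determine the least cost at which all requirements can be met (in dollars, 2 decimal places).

Let x1 = barrels of reformate, x2 = barrels of heavy naphtha, x3 = barrels of ethanol, x4 = barrels of raffinate.
min 135.88x1 + 67.91x2 + 134.02x3 + 84.78x4 with:
  127.3x3 ≥ 57.3   (oxygenate mass)
  100x1 + 61.1x2 + 115.2x3 + 64.7x4 ≥ 348.3   (octane-barrels)
  x3 ≤ 3.8
  x2 ≤ 3.5
  x1, x2, x3, x4 ≥ 0.
The cheapest feasible vertex uses only heavy naphtha, ethanol; reformate, raffinate are not used. Binding constraints: octane-barrels and the heavy naphtha cap.
So heavy naphtha = 3.5 barrels, ethanol = 1.1671 barrels.
Objective = 67.91·3.5 + 134.02·1.1671 = 394.0997.

$394.10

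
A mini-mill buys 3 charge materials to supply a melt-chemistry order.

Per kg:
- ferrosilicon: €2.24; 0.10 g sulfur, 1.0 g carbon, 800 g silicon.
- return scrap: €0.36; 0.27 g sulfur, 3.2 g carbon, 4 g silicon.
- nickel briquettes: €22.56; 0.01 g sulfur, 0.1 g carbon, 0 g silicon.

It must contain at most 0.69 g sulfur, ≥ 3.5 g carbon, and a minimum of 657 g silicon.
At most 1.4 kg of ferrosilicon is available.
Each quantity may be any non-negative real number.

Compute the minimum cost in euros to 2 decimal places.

€2.13

This is a linear program. Let x1 = kg of ferrosilicon, x2 = kg of return scrap, x3 = kg of nickel briquettes.
Minimize 2.24x1 + 0.36x2 + 22.56x3 subject to:
  0.1x1 + 0.27x2 + 0.01x3 ≤ 0.69   (sulfur)
  1x1 + 3.2x2 + 0.1x3 ≥ 3.5   (carbon)
  800x1 + 4x2 ≥ 657   (silicon)
  x1 ≤ 1.4
  x1, x2, x3 ≥ 0.
The optimal basis is {ferrosilicon, return scrap}; nickel briquettes drops out. The carbon and silicon requirements are met with equality.
So ferrosilicon = 0.8171 kg, return scrap = 0.8384 kg.
Objective = 2.24·0.8171 + 0.36·0.8384 = 2.1321.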